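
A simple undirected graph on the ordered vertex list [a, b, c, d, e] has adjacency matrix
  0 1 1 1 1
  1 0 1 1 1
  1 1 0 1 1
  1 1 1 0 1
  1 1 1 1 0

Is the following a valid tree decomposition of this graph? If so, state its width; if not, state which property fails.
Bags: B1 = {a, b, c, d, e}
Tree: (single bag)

Yes; width 4.

Every vertex of G appears in some bag (union = {a, b, c, d, e}); every edge is covered by a bag; and for each vertex v the set of bags containing v is connected in the bag tree. The decomposition is therefore valid. The largest bag has 5 vertices, so the width is 4.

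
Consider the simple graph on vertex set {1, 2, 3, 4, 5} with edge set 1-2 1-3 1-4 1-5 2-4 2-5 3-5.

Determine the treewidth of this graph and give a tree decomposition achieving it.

Treewidth 2.
Bags: B1 = {1, 3, 5}  B2 = {1, 2, 5}  B3 = {1, 2, 4}
Tree: B1–B2, B2–B3

Each bag holds 3 vertices, so the decomposition has width 2, which upper-bounds the treewidth. On the other hand G contains the 3-clique {1, 2, 4}. A clique must lie in a single bag of any decomposition, so no decomposition can have width below 2. Combining the bounds, tw(G) = 2.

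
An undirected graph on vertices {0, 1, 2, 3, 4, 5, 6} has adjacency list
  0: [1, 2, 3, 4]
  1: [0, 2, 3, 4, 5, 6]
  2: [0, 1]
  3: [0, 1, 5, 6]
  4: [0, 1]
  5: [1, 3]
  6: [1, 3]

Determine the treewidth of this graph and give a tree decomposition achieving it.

Each bag holds 3 vertices, so the decomposition has width 2, which upper-bounds the treewidth. On the other hand G contains the 3-clique {0, 1, 2}. A clique must lie in a single bag of any decomposition, so no decomposition can have width below 2. Hence tw(G) = 2 exactly.

Treewidth 2.
One optimal decomposition is:
Bags: B1 = {1, 3, 6}  B2 = {0, 1, 3}  B3 = {0, 1, 2}  B4 = {1, 3, 5}  B5 = {0, 1, 4}
Tree: B1–B2, B2–B3, B2–B4, B3–B5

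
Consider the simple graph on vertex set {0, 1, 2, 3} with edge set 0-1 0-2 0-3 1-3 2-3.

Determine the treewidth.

A width-2 tree decomposition is:
Bags: B1 = {0, 1, 3}  B2 = {0, 2, 3}
Tree: B1–B2
The largest bag has 3 vertices, giving width 2; this decomposition certifies tw(G) ≤ 2. Conversely, {0, 1, 3} is a clique of size 3, and the vertices of any clique must share a bag in every tree decomposition; so some bag has ≥ 3 vertices and tw(G) ≥ 2. The upper and lower bounds meet at 2, so that is the treewidth.

2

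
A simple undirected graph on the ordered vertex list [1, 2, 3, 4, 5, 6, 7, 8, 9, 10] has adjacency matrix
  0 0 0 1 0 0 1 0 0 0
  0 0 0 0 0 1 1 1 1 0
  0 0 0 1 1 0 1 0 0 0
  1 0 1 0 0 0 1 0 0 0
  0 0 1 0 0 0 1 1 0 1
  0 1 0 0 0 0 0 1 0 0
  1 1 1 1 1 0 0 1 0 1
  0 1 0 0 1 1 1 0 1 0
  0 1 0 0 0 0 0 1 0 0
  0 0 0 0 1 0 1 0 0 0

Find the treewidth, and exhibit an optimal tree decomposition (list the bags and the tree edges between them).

Every bag has size at most 3, so the width is 3 − 1 = 2 and tw(G) ≤ 2. For the lower bound, the 3 vertices {2, 8, 9} are pairwise adjacent, and any tree decomposition puts a clique entirely inside one bag — forcing width ≥ 2. Combining the bounds, tw(G) = 2.

Treewidth 2.
One optimal decomposition is:
Bags: B1 = {5, 7, 8}  B2 = {3, 5, 7}  B3 = {3, 4, 7}  B4 = {5, 7, 10}  B5 = {2, 7, 8}  B6 = {2, 8, 9}  B7 = {2, 6, 8}  B8 = {1, 4, 7}
Tree: B1–B2, B2–B3, B1–B4, B1–B5, B5–B6, B6–B7, B3–B8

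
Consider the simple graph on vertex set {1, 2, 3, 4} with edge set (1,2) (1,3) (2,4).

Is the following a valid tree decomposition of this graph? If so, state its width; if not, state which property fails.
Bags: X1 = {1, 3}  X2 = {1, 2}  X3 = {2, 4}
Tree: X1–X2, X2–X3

Yes; width 1.

Every vertex of G appears in some bag (union = {1, 2, 3, 4}); every edge is covered by a bag; and for each vertex v the set of bags containing v is connected in the bag tree. The decomposition is therefore valid. The largest bag has 2 vertices, so the width is 1.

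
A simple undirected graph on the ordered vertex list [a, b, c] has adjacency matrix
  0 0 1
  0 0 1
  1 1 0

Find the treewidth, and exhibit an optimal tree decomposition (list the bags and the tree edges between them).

Treewidth 1.
One such decomposition:
Bags: B1 = {a, c}  B2 = {b, c}
Tree: B1–B2

Every bag has size at most 2, so the width is 2 − 1 = 1 and tw(G) ≤ 1. G has an edge, so its treewidth is at least 1. Combining the bounds, tw(G) = 1.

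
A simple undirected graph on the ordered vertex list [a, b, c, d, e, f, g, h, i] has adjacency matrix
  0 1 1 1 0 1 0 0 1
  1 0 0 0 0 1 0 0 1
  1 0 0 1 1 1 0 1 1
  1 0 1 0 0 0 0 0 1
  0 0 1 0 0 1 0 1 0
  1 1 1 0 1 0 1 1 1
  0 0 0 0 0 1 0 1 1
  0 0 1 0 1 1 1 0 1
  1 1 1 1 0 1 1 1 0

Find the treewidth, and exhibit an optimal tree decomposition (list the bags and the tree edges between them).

The largest bag has 4 vertices, giving width 3; this decomposition certifies tw(G) ≤ 3. For the lower bound, the 4 vertices {a, c, d, i} are pairwise adjacent, and any tree decomposition puts a clique entirely inside one bag — forcing width ≥ 3. Combining the bounds, tw(G) = 3.

Treewidth 3.
One optimal decomposition is:
Bags: B1 = {a, c, f, i}  B2 = {c, f, h, i}  B3 = {a, c, d, i}  B4 = {c, e, f, h}  B5 = {f, g, h, i}  B6 = {a, b, f, i}
Tree: B1–B2, B1–B3, B2–B4, B2–B5, B1–B6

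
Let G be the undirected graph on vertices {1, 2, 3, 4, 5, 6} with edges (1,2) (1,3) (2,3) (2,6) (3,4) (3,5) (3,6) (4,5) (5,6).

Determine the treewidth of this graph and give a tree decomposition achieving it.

Every bag has size at most 3, so the width is 3 − 1 = 2 and tw(G) ≤ 2. Conversely, {1, 2, 3} is a clique of size 3, and the vertices of any clique must share a bag in every tree decomposition; so some bag has ≥ 3 vertices and tw(G) ≥ 2. Therefore the treewidth is 2.

Treewidth 2.
One such decomposition:
Bags: B1 = {3, 4, 5}  B2 = {3, 5, 6}  B3 = {2, 3, 6}  B4 = {1, 2, 3}
Tree: B1–B2, B2–B3, B3–B4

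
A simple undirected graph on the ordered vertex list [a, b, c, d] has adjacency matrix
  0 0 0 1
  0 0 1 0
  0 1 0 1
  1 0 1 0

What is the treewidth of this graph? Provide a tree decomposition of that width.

Treewidth 1.
One such decomposition:
Bags: B1 = {b, c}  B2 = {c, d}  B3 = {a, d}
Tree: B1–B2, B2–B3

Each bag holds 2 vertices, so the decomposition has width 1, which upper-bounds the treewidth. G has an edge, so its treewidth is at least 1. Combining the bounds, tw(G) = 1.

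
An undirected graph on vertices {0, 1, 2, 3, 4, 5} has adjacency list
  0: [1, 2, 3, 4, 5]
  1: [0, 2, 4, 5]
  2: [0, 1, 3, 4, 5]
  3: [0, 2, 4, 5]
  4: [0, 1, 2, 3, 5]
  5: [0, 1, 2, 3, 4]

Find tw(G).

4

A width-4 tree decomposition is:
Bags: B1 = {0, 2, 3, 4, 5}  B2 = {0, 1, 2, 4, 5}
Tree: B1–B2
Every bag has size at most 5, so the width is 5 − 1 = 4 and tw(G) ≤ 4. Conversely, {0, 1, 2, 4, 5} is a clique of size 5, and the vertices of any clique must share a bag in every tree decomposition; so some bag has ≥ 5 vertices and tw(G) ≥ 4. Hence tw(G) = 4 exactly.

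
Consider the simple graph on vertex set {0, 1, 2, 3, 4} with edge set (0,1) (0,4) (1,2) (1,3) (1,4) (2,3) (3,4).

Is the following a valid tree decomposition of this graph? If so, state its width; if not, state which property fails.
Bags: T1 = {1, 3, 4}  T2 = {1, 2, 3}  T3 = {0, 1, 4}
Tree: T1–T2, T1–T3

Yes; width 2.

Checking the three conditions: (i) the bags cover all of {0, 1, 2, 3, 4}; (ii) for each edge, some bag contains both endpoints; (iii) the bags containing any fixed vertex form a subtree. All hold, so the decomposition is valid with width 3 − 1 = 2.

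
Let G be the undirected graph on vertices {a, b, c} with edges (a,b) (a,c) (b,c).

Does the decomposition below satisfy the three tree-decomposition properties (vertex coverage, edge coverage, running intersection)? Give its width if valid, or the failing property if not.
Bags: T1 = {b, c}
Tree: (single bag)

No — vertex a appears in no bag.

A tree decomposition must satisfy three properties: every vertex lies in some bag; for every edge, both endpoints lie together in some bag; and for every vertex, the bags containing it form a connected subtree. Here vertex a appears in no bag, so the decomposition is invalid.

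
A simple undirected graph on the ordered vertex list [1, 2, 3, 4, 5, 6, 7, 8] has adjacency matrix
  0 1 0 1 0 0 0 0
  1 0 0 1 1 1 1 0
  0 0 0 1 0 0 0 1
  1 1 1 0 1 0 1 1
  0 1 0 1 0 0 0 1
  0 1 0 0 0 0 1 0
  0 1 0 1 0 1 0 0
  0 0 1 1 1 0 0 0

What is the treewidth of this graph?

A width-2 tree decomposition is:
Bags: B1 = {2, 4, 7}  B2 = {1, 2, 4}  B3 = {2, 4, 5}  B4 = {4, 5, 8}  B5 = {3, 4, 8}  B6 = {2, 6, 7}
Tree: B1–B2, B1–B3, B3–B4, B4–B5, B1–B6
Each bag holds 3 vertices, so the decomposition has width 2, which upper-bounds the treewidth. On the other hand G contains the 3-clique {3, 4, 8}. A clique must lie in a single bag of any decomposition, so no decomposition can have width below 2. Combining the bounds, tw(G) = 2.

2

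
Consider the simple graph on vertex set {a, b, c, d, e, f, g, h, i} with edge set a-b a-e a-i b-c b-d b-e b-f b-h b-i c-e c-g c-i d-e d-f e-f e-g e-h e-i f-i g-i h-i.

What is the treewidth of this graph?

A width-3 tree decomposition is:
Bags: B1 = {b, c, e, i}  B2 = {a, b, e, i}  B3 = {c, e, g, i}  B4 = {b, e, f, i}  B5 = {b, e, h, i}  B6 = {b, d, e, f}
Tree: B1–B2, B1–B3, B1–B4, B4–B5, B4–B6
The largest bag has 4 vertices, giving width 3; this decomposition certifies tw(G) ≤ 3. On the other hand G contains the 4-clique {c, e, g, i}. A clique must lie in a single bag of any decomposition, so no decomposition can have width below 3. Combining the bounds, tw(G) = 3.

3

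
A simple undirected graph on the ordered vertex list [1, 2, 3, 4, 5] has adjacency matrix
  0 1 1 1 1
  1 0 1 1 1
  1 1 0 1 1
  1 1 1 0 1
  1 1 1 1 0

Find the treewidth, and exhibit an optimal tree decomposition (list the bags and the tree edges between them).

With just one bag of size 5, the width is 5 − 1 = 4, so tw(G) ≤ 4. Conversely, {1, 2, 3, 4, 5} is a clique of size 5, and the vertices of any clique must share a bag in every tree decomposition; so some bag has ≥ 5 vertices and tw(G) ≥ 4. Hence tw(G) = 4 exactly.

Treewidth 4.
One optimal decomposition is:
Bags: B1 = {1, 2, 3, 4, 5}
Tree: (single bag)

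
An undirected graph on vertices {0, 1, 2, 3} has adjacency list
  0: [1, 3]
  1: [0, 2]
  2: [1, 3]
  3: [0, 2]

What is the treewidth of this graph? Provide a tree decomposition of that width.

Treewidth 2.
One such decomposition:
Bags: B1 = {1, 2, 3}  B2 = {0, 1, 3}
Tree: B1–B2

Each bag holds 3 vertices, so the decomposition has width 2, which upper-bounds the treewidth. Since 1–2–3–0–1 is a cycle in G, G is not acyclic. Forests are exactly the graphs of treewidth ≤ 1, so tw(G) ≥ 2. The upper and lower bounds meet at 2, so that is the treewidth.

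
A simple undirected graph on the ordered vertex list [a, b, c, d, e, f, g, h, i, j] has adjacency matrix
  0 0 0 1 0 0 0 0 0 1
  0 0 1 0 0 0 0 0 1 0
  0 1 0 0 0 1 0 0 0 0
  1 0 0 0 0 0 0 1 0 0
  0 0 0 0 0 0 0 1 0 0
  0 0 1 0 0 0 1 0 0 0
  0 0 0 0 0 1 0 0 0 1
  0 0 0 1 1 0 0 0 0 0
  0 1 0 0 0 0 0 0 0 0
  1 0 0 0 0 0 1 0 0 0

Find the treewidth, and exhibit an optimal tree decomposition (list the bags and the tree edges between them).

The largest bag has 2 vertices, giving width 1; this decomposition certifies tw(G) ≤ 1. G has an edge, so its treewidth is at least 1. The upper and lower bounds meet at 1, so that is the treewidth.

Treewidth 1.
One optimal decomposition is:
Bags: B1 = {e, h}  B2 = {d, h}  B3 = {a, d}  B4 = {a, j}  B5 = {g, j}  B6 = {f, g}  B7 = {c, f}  B8 = {b, c}  B9 = {b, i}
Tree: B1–B2, B2–B3, B3–B4, B4–B5, B5–B6, B6–B7, B7–B8, B8–B9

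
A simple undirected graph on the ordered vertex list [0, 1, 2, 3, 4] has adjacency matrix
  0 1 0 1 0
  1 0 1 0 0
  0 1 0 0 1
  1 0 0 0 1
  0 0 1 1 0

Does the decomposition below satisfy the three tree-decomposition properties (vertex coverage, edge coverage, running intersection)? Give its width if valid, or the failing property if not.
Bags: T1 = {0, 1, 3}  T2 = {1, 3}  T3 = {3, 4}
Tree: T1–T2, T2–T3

A tree decomposition must satisfy three properties: every vertex lies in some bag; for every edge, both endpoints lie together in some bag; and for every vertex, the bags containing it form a connected subtree. Here vertex 2 appears in no bag, so the decomposition is invalid.

No — vertex 2 appears in no bag.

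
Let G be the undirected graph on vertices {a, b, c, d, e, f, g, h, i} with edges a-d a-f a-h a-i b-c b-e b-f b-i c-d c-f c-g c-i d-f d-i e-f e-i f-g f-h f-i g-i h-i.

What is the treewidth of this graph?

A width-3 tree decomposition is:
Bags: B1 = {b, c, f, i}  B2 = {c, d, f, i}  B3 = {b, e, f, i}  B4 = {a, d, f, i}  B5 = {c, f, g, i}  B6 = {a, f, h, i}
Tree: B1–B2, B1–B3, B2–B4, B2–B5, B4–B6
The largest bag has 4 vertices, giving width 3; this decomposition certifies tw(G) ≤ 3. Conversely, {b, e, f, i} is a clique of size 4, and the vertices of any clique must share a bag in every tree decomposition; so some bag has ≥ 4 vertices and tw(G) ≥ 3. The upper and lower bounds meet at 3, so that is the treewidth.

3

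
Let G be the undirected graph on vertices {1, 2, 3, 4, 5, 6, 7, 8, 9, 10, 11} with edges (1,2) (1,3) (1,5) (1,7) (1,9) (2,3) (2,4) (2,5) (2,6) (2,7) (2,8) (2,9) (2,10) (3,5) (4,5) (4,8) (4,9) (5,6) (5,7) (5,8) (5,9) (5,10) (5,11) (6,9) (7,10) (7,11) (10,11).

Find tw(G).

A width-3 tree decomposition is:
Bags: B1 = {1, 2, 5, 9}  B2 = {2, 4, 5, 9}  B3 = {1, 2, 3, 5}  B4 = {1, 2, 5, 7}  B5 = {2, 5, 6, 9}  B6 = {2, 5, 7, 10}  B7 = {5, 7, 10, 11}  B8 = {2, 4, 5, 8}
Tree: B1–B2, B1–B3, B1–B4, B2–B5, B4–B6, B6–B7, B2–B8
Each bag holds 4 vertices, so the decomposition has width 3, which upper-bounds the treewidth. Conversely, {1, 2, 5, 9} is a clique of size 4, and the vertices of any clique must share a bag in every tree decomposition; so some bag has ≥ 4 vertices and tw(G) ≥ 3. Combining the bounds, tw(G) = 3.

3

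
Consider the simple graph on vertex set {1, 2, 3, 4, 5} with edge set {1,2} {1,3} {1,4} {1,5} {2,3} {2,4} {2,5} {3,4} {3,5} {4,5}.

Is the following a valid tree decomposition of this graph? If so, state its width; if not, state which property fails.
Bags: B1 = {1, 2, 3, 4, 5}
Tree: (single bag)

Yes; width 4.

Checking the three conditions: (i) the bags cover all of {1, 2, 3, 4, 5}; (ii) for each edge, some bag contains both endpoints; (iii) the bags containing any fixed vertex form a subtree. All hold, so the decomposition is valid with width 5 − 1 = 4.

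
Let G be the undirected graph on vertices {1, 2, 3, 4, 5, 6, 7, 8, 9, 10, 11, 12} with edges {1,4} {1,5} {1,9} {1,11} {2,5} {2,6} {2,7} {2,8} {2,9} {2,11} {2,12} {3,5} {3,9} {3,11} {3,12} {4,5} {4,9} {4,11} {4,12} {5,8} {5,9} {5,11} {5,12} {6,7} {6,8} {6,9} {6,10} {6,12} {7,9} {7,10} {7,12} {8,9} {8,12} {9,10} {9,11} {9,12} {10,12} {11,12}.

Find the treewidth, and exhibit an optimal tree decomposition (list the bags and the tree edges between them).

Every bag has size at most 5, so the width is 5 − 1 = 4 and tw(G) ≤ 4. On the other hand G contains the 5-clique {1, 4, 5, 9, 11}. A clique must lie in a single bag of any decomposition, so no decomposition can have width below 4. Therefore the treewidth is 4.

Treewidth 4.
Bags: B1 = {3, 5, 9, 11, 12}  B2 = {2, 5, 9, 11, 12}  B3 = {4, 5, 9, 11, 12}  B4 = {2, 5, 8, 9, 12}  B5 = {2, 6, 8, 9, 12}  B6 = {2, 6, 7, 9, 12}  B7 = {6, 7, 9, 10, 12}  B8 = {1, 4, 5, 9, 11}
Tree: B1–B2, B1–B3, B2–B4, B4–B5, B5–B6, B6–B7, B3–B8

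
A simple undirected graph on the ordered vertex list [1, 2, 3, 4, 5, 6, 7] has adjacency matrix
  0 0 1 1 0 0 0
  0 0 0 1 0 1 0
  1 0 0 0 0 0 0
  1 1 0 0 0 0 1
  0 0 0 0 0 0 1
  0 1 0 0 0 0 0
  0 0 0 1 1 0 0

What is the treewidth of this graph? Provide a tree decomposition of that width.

Treewidth 1.
One such decomposition:
Bags: B1 = {5, 7}  B2 = {4, 7}  B3 = {2, 4}  B4 = {1, 4}  B5 = {1, 3}  B6 = {2, 6}
Tree: B1–B2, B2–B3, B3–B4, B4–B5, B3–B6

Every bag has size at most 2, so the width is 2 − 1 = 1 and tw(G) ≤ 1. G has an edge, so its treewidth is at least 1. Therefore the treewidth is 1.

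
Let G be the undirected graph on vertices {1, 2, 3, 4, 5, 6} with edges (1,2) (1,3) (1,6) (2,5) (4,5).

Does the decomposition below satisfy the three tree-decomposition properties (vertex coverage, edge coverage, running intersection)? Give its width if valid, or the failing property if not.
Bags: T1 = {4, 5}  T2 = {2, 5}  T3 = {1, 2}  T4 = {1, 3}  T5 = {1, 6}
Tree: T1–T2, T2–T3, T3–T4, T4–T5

Vertex coverage: the bags together contain {1, 2, 3, 4, 5, 6}, the full vertex set. Edge coverage: each edge of G has both endpoints in at least one bag. Running intersection: for every vertex, the bags containing it form a connected subtree. All three properties hold, so this is a valid tree decomposition of width max|bag| − 1 = 1, and hence tw(G) ≤ 1.

Yes; width 1.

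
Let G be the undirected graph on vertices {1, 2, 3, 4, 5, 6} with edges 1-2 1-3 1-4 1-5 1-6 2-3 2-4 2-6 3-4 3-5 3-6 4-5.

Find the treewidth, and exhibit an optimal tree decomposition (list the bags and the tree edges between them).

Treewidth 3.
One such decomposition:
Bags: B1 = {1, 2, 3, 6}  B2 = {1, 2, 3, 4}  B3 = {1, 3, 4, 5}
Tree: B1–B2, B2–B3

The largest bag has 4 vertices, giving width 3; this decomposition certifies tw(G) ≤ 3. For the lower bound, the 4 vertices {1, 2, 3, 4} are pairwise adjacent, and any tree decomposition puts a clique entirely inside one bag — forcing width ≥ 3. Combining the bounds, tw(G) = 3.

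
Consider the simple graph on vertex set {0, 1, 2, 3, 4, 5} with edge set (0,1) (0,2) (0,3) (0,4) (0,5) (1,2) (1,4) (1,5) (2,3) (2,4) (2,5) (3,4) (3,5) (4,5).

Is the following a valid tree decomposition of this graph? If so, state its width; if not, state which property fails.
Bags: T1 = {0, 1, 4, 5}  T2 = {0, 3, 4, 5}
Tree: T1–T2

No — vertex 2 appears in no bag.

A tree decomposition must satisfy three properties: every vertex lies in some bag; for every edge, both endpoints lie together in some bag; and for every vertex, the bags containing it form a connected subtree. Here vertex 2 appears in no bag, so the decomposition is invalid.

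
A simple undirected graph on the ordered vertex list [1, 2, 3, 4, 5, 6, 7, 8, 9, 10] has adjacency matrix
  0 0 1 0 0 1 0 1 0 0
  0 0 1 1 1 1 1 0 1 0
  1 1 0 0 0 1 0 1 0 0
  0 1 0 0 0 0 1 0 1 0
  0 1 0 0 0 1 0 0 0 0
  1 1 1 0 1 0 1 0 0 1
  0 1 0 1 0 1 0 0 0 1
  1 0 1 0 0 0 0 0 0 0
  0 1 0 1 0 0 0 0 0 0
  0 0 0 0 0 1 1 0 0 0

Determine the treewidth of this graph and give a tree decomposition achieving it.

Every bag has size at most 3, so the width is 3 − 1 = 2 and tw(G) ≤ 2. On the other hand G contains the 3-clique {1, 3, 8}. A clique must lie in a single bag of any decomposition, so no decomposition can have width below 2. The upper and lower bounds meet at 2, so that is the treewidth.

Treewidth 2.
Bags: B1 = {2, 5, 6}  B2 = {2, 6, 7}  B3 = {2, 4, 7}  B4 = {6, 7, 10}  B5 = {2, 4, 9}  B6 = {2, 3, 6}  B7 = {1, 3, 6}  B8 = {1, 3, 8}
Tree: B1–B2, B2–B3, B2–B4, B3–B5, B2–B6, B6–B7, B7–B8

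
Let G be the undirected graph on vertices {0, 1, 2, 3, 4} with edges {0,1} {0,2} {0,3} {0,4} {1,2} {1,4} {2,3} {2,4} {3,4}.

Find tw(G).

A width-3 tree decomposition is:
Bags: B1 = {0, 1, 2, 4}  B2 = {0, 2, 3, 4}
Tree: B1–B2
Each bag holds 4 vertices, so the decomposition has width 3, which upper-bounds the treewidth. For the lower bound, the 4 vertices {0, 1, 2, 4} are pairwise adjacent, and any tree decomposition puts a clique entirely inside one bag — forcing width ≥ 3. Therefore the treewidth is 3.

3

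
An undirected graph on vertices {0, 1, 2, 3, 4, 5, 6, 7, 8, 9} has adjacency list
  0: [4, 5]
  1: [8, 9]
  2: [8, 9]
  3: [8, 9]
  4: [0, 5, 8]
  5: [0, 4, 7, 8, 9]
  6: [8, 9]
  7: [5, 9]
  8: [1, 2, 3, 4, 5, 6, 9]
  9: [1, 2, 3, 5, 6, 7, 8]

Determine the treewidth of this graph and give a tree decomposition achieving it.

The largest bag has 3 vertices, giving width 2; this decomposition certifies tw(G) ≤ 2. On the other hand G contains the 3-clique {0, 4, 5}. A clique must lie in a single bag of any decomposition, so no decomposition can have width below 2. Hence tw(G) = 2 exactly.

Treewidth 2.
Bags: B1 = {5, 7, 9}  B2 = {5, 8, 9}  B3 = {6, 8, 9}  B4 = {3, 8, 9}  B5 = {1, 8, 9}  B6 = {4, 5, 8}  B7 = {2, 8, 9}  B8 = {0, 4, 5}
Tree: B1–B2, B2–B3, B3–B4, B4–B5, B2–B6, B4–B7, B6–B8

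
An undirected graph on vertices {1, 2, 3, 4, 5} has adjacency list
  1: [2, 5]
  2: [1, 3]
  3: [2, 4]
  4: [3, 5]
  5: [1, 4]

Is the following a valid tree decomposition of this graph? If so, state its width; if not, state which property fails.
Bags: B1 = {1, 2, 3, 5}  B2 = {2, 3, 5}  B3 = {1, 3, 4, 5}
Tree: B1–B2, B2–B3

A tree decomposition must satisfy three properties: every vertex lies in some bag; for every edge, both endpoints lie together in some bag; and for every vertex, the bags containing it form a connected subtree. Here bags containing vertex 1 are not connected in the tree, so the decomposition is invalid.

No — bags containing vertex 1 are not connected in the tree.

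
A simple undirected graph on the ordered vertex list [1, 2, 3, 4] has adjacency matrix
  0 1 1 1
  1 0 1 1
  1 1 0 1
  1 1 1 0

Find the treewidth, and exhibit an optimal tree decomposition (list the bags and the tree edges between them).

Treewidth 3.
One optimal decomposition is:
Bags: B1 = {1, 2, 3, 4}
Tree: (single bag)

A single bag containing all 4 vertices is trivially a valid decomposition of width 3. Conversely, {1, 2, 3, 4} is a clique of size 4, and the vertices of any clique must share a bag in every tree decomposition; so some bag has ≥ 4 vertices and tw(G) ≥ 3. Therefore the treewidth is 3.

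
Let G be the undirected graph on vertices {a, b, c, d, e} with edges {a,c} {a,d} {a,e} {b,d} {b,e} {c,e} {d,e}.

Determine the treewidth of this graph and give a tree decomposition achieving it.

Treewidth 2.
One such decomposition:
Bags: B1 = {a, c, e}  B2 = {a, d, e}  B3 = {b, d, e}
Tree: B1–B2, B2–B3

Each bag holds 3 vertices, so the decomposition has width 2, which upper-bounds the treewidth. For the lower bound, the 3 vertices {a, d, e} are pairwise adjacent, and any tree decomposition puts a clique entirely inside one bag — forcing width ≥ 2. Therefore the treewidth is 2.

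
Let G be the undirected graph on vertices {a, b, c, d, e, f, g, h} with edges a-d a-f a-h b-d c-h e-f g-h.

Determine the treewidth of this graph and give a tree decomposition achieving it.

Treewidth 1.
Bags: B1 = {a, f}  B2 = {a, d}  B3 = {e, f}  B4 = {b, d}  B5 = {a, h}  B6 = {g, h}  B7 = {c, h}
Tree: B1–B2, B1–B3, B2–B4, B2–B5, B5–B6, B6–B7

Every bag has size at most 2, so the width is 2 − 1 = 1 and tw(G) ≤ 1. G has an edge, so its treewidth is at least 1. Therefore the treewidth is 1.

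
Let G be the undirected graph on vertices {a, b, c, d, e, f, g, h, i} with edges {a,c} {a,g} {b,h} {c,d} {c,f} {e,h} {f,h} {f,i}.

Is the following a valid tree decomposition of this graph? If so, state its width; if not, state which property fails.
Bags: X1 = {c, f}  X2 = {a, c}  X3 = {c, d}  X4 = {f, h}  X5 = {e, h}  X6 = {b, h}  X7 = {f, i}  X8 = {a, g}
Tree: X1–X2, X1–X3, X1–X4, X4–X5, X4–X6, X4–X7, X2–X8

Yes; width 1.

Checking the three conditions: (i) the bags cover all of {a, b, c, d, e, f, g, h, i}; (ii) for each edge, some bag contains both endpoints; (iii) the bags containing any fixed vertex form a subtree. All hold, so the decomposition is valid with width 2 − 1 = 1.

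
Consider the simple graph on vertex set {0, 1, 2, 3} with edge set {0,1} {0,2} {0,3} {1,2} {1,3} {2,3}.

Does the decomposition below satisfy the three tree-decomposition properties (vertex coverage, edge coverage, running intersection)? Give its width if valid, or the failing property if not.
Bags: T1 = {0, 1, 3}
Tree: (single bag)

A tree decomposition must satisfy three properties: every vertex lies in some bag; for every edge, both endpoints lie together in some bag; and for every vertex, the bags containing it form a connected subtree. Here vertex 2 appears in no bag, so the decomposition is invalid.

No — vertex 2 appears in no bag.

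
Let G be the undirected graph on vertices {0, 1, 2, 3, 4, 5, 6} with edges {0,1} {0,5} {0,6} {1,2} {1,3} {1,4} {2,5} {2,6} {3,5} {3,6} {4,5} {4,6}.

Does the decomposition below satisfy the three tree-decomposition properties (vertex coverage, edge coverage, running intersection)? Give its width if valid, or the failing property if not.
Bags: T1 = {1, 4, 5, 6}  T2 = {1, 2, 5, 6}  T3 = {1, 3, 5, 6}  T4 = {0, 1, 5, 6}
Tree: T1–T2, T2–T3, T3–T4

Every vertex of G appears in some bag (union = {0, 1, 2, 3, 4, 5, 6}); every edge is covered by a bag; and for each vertex v the set of bags containing v is connected in the bag tree. The decomposition is therefore valid. The largest bag has 4 vertices, so the width is 3.

Yes; width 3.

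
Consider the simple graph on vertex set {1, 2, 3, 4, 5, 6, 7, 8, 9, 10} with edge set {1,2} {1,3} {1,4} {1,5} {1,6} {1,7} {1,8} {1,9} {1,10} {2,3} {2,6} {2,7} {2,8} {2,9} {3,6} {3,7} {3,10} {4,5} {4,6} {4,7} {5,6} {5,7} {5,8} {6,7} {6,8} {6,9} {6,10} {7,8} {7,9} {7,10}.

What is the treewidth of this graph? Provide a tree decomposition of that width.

Each bag holds 5 vertices, so the decomposition has width 4, which upper-bounds the treewidth. On the other hand G contains the 5-clique {1, 2, 6, 7, 8}. A clique must lie in a single bag of any decomposition, so no decomposition can have width below 4. Combining the bounds, tw(G) = 4.

Treewidth 4.
One optimal decomposition is:
Bags: B1 = {1, 2, 6, 7, 8}  B2 = {1, 2, 6, 7, 9}  B3 = {1, 5, 6, 7, 8}  B4 = {1, 2, 3, 6, 7}  B5 = {1, 4, 5, 6, 7}  B6 = {1, 3, 6, 7, 10}
Tree: B1–B2, B1–B3, B1–B4, B3–B5, B4–B6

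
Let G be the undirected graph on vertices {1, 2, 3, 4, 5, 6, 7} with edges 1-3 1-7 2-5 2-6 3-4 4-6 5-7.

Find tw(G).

2

A width-2 tree decomposition is:
Bags: B1 = {1, 3, 7}  B2 = {3, 5, 7}  B3 = {2, 3, 5}  B4 = {2, 3, 6}  B5 = {3, 4, 6}
Tree: B1–B2, B2–B3, B3–B4, B4–B5
Every bag has size at most 3, so the width is 3 − 1 = 2 and tw(G) ≤ 2. For the lower bound, G contains the cycle 3–1–7–5–2–6–4–3, so G is not a forest; only forests have treewidth ≤ 1, hence tw(G) ≥ 2. Hence tw(G) = 2 exactly.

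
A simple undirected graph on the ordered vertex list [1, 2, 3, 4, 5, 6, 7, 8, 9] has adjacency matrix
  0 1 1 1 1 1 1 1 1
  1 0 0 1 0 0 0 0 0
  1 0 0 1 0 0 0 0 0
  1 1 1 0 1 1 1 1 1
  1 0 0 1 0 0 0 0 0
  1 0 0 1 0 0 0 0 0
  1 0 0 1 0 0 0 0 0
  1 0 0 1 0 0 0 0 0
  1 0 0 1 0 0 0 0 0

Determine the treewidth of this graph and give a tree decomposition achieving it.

Every bag has size at most 3, so the width is 3 − 1 = 2 and tw(G) ≤ 2. On the other hand G contains the 3-clique {1, 2, 4}. A clique must lie in a single bag of any decomposition, so no decomposition can have width below 2. Hence tw(G) = 2 exactly.

Treewidth 2.
One optimal decomposition is:
Bags: B1 = {1, 4, 9}  B2 = {1, 4, 7}  B3 = {1, 2, 4}  B4 = {1, 4, 8}  B5 = {1, 4, 6}  B6 = {1, 3, 4}  B7 = {1, 4, 5}
Tree: B1–B2, B2–B3, B1–B4, B4–B5, B4–B6, B3–B7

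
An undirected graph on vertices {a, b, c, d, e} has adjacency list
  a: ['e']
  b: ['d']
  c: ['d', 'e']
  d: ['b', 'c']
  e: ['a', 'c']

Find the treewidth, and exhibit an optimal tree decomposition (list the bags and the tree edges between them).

Treewidth 1.
Bags: B1 = {b, d}  B2 = {c, d}  B3 = {c, e}  B4 = {a, e}
Tree: B1–B2, B2–B3, B3–B4

Each bag holds 2 vertices, so the decomposition has width 1, which upper-bounds the treewidth. G has an edge, so its treewidth is at least 1. Therefore the treewidth is 1.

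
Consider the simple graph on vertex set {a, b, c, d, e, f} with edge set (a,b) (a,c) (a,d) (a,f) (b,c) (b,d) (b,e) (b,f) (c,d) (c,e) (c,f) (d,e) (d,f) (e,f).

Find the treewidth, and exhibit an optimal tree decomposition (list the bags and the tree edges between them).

Every bag has size at most 5, so the width is 5 − 1 = 4 and tw(G) ≤ 4. For the lower bound, the 5 vertices {b, c, d, e, f} are pairwise adjacent, and any tree decomposition puts a clique entirely inside one bag — forcing width ≥ 4. The upper and lower bounds meet at 4, so that is the treewidth.

Treewidth 4.
One such decomposition:
Bags: B1 = {a, b, c, d, f}  B2 = {b, c, d, e, f}
Tree: B1–B2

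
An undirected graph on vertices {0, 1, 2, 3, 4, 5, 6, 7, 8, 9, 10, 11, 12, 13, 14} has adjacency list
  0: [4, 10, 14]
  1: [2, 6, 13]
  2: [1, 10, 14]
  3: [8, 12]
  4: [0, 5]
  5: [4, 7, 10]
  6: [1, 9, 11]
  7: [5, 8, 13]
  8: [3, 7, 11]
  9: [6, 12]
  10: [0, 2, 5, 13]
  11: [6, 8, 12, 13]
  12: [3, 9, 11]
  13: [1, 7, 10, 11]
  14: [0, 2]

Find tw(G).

A width-3 tree decomposition is:
Bags: B1 = {3, 6, 9, 12}  B2 = {3, 6, 11, 12}  B3 = {3, 6, 8, 11}  B4 = {1, 6, 8, 11}  B5 = {1, 8, 11, 13}  B6 = {1, 7, 8, 13}  B7 = {1, 2, 7, 13}  B8 = {2, 7, 10, 13}  B9 = {2, 5, 7, 10}  B10 = {2, 5, 10, 14}  B11 = {0, 5, 10, 14}  B12 = {0, 4, 5, 14}
Tree: B1–B2, B2–B3, B3–B4, B4–B5, B5–B6, B6–B7, B7–B8, B8–B9, B9–B10, B10–B11, B11–B12
Every bag has size at most 4, so the width is 4 − 1 = 3 and tw(G) ≤ 3. For the lower bound: the 4 vertex sets {3,9,12}, {6}, {11}, {1,7,8,13} are disjoint, each induces a connected subgraph, and every pair is joined by at least one edge of G. Contracting each set to a single vertex therefore yields K_{4} as a minor, and since treewidth is minor-monotone, tw(G) ≥ tw(K_{4}) = 3. Therefore the treewidth is 3.

3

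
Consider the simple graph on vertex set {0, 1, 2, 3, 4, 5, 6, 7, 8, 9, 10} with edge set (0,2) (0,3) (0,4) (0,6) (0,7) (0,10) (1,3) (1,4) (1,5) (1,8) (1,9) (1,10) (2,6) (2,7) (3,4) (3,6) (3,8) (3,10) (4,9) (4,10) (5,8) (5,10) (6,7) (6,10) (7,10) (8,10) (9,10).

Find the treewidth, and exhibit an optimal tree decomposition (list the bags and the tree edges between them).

Treewidth 3.
Bags: B1 = {0, 3, 6, 10}  B2 = {0, 6, 7, 10}  B3 = {0, 3, 4, 10}  B4 = {1, 3, 4, 10}  B5 = {0, 2, 6, 7}  B6 = {1, 3, 8, 10}  B7 = {1, 4, 9, 10}  B8 = {1, 5, 8, 10}
Tree: B1–B2, B1–B3, B3–B4, B2–B5, B4–B6, B4–B7, B6–B8

Every bag has size at most 4, so the width is 4 − 1 = 3 and tw(G) ≤ 3. For the lower bound, the 4 vertices {0, 2, 6, 7} are pairwise adjacent, and any tree decomposition puts a clique entirely inside one bag — forcing width ≥ 3. Hence tw(G) = 3 exactly.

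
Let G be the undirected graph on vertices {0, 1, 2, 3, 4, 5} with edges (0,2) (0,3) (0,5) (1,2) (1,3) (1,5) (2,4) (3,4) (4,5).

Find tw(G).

A width-3 tree decomposition is:
Bags: B1 = {0, 1, 4, 5}  B2 = {0, 1, 3, 4}  B3 = {0, 1, 2, 4}
Tree: B1–B2, B2–B3
The largest bag has 4 vertices, giving width 3; this decomposition certifies tw(G) ≤ 3. For the lower bound: the 4 vertex sets {0,5}, {3,4}, {1}, {2} are disjoint, each induces a connected subgraph, and every pair is joined by at least one edge of G. Contracting each set to a single vertex therefore yields K_{4} as a minor, and since treewidth is minor-monotone, tw(G) ≥ tw(K_{4}) = 3. Hence tw(G) = 3 exactly.

3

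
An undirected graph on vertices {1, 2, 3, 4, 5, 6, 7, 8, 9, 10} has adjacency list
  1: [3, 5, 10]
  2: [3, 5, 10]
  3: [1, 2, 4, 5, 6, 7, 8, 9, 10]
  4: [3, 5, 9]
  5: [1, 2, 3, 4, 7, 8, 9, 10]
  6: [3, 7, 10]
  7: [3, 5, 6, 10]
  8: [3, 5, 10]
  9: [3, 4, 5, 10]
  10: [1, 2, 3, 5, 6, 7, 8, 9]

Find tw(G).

A width-3 tree decomposition is:
Bags: B1 = {3, 5, 8, 10}  B2 = {3, 5, 7, 10}  B3 = {3, 5, 9, 10}  B4 = {3, 6, 7, 10}  B5 = {3, 4, 5, 9}  B6 = {2, 3, 5, 10}  B7 = {1, 3, 5, 10}
Tree: B1–B2, B1–B3, B2–B4, B3–B5, B2–B6, B1–B7
The largest bag has 4 vertices, giving width 3; this decomposition certifies tw(G) ≤ 3. For the lower bound, the 4 vertices {1, 3, 5, 10} are pairwise adjacent, and any tree decomposition puts a clique entirely inside one bag — forcing width ≥ 3. Therefore the treewidth is 3.

3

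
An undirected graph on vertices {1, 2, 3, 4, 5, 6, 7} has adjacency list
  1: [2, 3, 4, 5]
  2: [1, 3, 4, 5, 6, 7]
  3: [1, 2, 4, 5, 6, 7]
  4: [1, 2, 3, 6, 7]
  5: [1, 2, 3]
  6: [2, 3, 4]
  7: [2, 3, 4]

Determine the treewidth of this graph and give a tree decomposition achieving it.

Each bag holds 4 vertices, so the decomposition has width 3, which upper-bounds the treewidth. For the lower bound, the 4 vertices {1, 2, 3, 4} are pairwise adjacent, and any tree decomposition puts a clique entirely inside one bag — forcing width ≥ 3. Therefore the treewidth is 3.

Treewidth 3.
One such decomposition:
Bags: B1 = {1, 2, 3, 4}  B2 = {2, 3, 4, 7}  B3 = {2, 3, 4, 6}  B4 = {1, 2, 3, 5}
Tree: B1–B2, B2–B3, B1–B4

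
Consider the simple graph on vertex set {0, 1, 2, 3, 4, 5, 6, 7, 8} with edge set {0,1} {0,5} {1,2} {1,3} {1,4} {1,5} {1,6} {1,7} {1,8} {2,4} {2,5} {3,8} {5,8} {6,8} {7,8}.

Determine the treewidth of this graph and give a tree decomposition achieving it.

Treewidth 2.
Bags: B1 = {1, 3, 8}  B2 = {1, 5, 8}  B3 = {1, 2, 5}  B4 = {0, 1, 5}  B5 = {1, 2, 4}  B6 = {1, 7, 8}  B7 = {1, 6, 8}
Tree: B1–B2, B2–B3, B2–B4, B3–B5, B1–B6, B2–B7

Each bag holds 3 vertices, so the decomposition has width 2, which upper-bounds the treewidth. Conversely, {0, 1, 5} is a clique of size 3, and the vertices of any clique must share a bag in every tree decomposition; so some bag has ≥ 3 vertices and tw(G) ≥ 2. Combining the bounds, tw(G) = 2.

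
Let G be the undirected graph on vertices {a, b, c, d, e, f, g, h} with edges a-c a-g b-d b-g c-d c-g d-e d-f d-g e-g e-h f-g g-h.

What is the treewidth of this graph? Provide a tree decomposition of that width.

Treewidth 2.
Bags: B1 = {d, e, g}  B2 = {c, d, g}  B3 = {e, g, h}  B4 = {a, c, g}  B5 = {d, f, g}  B6 = {b, d, g}
Tree: B1–B2, B1–B3, B2–B4, B1–B5, B1–B6

Every bag has size at most 3, so the width is 3 − 1 = 2 and tw(G) ≤ 2. On the other hand G contains the 3-clique {d, e, g}. A clique must lie in a single bag of any decomposition, so no decomposition can have width below 2. Therefore the treewidth is 2.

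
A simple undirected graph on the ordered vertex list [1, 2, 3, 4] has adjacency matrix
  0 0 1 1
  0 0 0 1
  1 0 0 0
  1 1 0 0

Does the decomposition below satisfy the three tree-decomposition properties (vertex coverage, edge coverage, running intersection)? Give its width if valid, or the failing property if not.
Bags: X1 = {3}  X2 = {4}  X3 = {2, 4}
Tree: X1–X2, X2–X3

A tree decomposition must satisfy three properties: every vertex lies in some bag; for every edge, both endpoints lie together in some bag; and for every vertex, the bags containing it form a connected subtree. Here vertex 1 appears in no bag, so the decomposition is invalid.

No — vertex 1 appears in no bag.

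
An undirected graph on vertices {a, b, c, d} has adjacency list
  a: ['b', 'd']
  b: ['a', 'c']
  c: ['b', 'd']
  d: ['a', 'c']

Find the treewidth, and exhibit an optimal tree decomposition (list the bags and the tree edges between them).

Each bag holds 3 vertices, so the decomposition has width 2, which upper-bounds the treewidth. The edges a–b–c–d–a form a cycle, so G is not a tree and its treewidth is at least 2. Combining the bounds, tw(G) = 2.

Treewidth 2.
One optimal decomposition is:
Bags: B1 = {a, b, c}  B2 = {a, c, d}
Tree: B1–B2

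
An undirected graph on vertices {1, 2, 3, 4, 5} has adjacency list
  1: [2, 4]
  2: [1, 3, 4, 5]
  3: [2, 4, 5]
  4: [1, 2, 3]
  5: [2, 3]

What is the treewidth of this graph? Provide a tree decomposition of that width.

Treewidth 2.
Bags: B1 = {1, 2, 4}  B2 = {2, 3, 4}  B3 = {2, 3, 5}
Tree: B1–B2, B2–B3

Every bag has size at most 3, so the width is 3 − 1 = 2 and tw(G) ≤ 2. For the lower bound, the 3 vertices {1, 2, 4} are pairwise adjacent, and any tree decomposition puts a clique entirely inside one bag — forcing width ≥ 2. Therefore the treewidth is 2.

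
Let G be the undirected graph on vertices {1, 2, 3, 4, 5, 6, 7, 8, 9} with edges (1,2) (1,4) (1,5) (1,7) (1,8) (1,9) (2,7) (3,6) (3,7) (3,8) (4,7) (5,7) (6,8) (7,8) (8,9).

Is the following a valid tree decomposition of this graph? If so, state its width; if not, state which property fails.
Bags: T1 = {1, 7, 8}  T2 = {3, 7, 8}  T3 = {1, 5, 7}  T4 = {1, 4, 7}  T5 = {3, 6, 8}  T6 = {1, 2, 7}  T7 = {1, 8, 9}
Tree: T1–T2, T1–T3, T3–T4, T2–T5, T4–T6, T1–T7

Yes; width 2.

Vertex coverage: the bags together contain {1, 2, 3, 4, 5, 6, 7, 8, 9}, the full vertex set. Edge coverage: each edge of G has both endpoints in at least one bag. Running intersection: for every vertex, the bags containing it form a connected subtree. All three properties hold, so this is a valid tree decomposition of width max|bag| − 1 = 2, and hence tw(G) ≤ 2.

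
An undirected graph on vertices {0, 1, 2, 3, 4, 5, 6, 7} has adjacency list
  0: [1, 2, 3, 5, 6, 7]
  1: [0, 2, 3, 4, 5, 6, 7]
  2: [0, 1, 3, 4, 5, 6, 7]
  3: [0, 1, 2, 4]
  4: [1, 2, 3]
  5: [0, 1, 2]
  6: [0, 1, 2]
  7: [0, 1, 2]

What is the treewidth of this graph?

3

A width-3 tree decomposition is:
Bags: B1 = {0, 1, 2, 6}  B2 = {0, 1, 2, 3}  B3 = {0, 1, 2, 5}  B4 = {1, 2, 3, 4}  B5 = {0, 1, 2, 7}
Tree: B1–B2, B2–B3, B2–B4, B3–B5
The largest bag has 4 vertices, giving width 3; this decomposition certifies tw(G) ≤ 3. Conversely, {0, 1, 2, 3} is a clique of size 4, and the vertices of any clique must share a bag in every tree decomposition; so some bag has ≥ 4 vertices and tw(G) ≥ 3. Combining the bounds, tw(G) = 3.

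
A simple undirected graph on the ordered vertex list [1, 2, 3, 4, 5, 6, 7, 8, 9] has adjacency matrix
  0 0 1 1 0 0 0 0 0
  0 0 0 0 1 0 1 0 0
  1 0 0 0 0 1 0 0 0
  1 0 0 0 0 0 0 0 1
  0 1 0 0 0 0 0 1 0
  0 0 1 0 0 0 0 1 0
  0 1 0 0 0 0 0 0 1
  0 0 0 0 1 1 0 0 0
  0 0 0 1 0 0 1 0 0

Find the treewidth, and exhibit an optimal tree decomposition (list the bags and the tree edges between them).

Each bag holds 3 vertices, so the decomposition has width 2, which upper-bounds the treewidth. Since 5–8–6–3–1–4–9–7–2–5 is a cycle in G, G is not acyclic. Forests are exactly the graphs of treewidth ≤ 1, so tw(G) ≥ 2. Hence tw(G) = 2 exactly.

Treewidth 2.
One optimal decomposition is:
Bags: B1 = {5, 6, 8}  B2 = {3, 5, 6}  B3 = {1, 3, 5}  B4 = {1, 4, 5}  B5 = {4, 5, 9}  B6 = {5, 7, 9}  B7 = {2, 5, 7}
Tree: B1–B2, B2–B3, B3–B4, B4–B5, B5–B6, B6–B7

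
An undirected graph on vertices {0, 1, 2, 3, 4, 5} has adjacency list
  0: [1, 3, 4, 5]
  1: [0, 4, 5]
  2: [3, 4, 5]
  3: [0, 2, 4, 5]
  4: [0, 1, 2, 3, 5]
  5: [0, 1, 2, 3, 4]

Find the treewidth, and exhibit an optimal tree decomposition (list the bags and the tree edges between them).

Every bag has size at most 4, so the width is 4 − 1 = 3 and tw(G) ≤ 3. On the other hand G contains the 4-clique {0, 1, 4, 5}. A clique must lie in a single bag of any decomposition, so no decomposition can have width below 3. Therefore the treewidth is 3.

Treewidth 3.
One optimal decomposition is:
Bags: B1 = {0, 3, 4, 5}  B2 = {2, 3, 4, 5}  B3 = {0, 1, 4, 5}
Tree: B1–B2, B1–B3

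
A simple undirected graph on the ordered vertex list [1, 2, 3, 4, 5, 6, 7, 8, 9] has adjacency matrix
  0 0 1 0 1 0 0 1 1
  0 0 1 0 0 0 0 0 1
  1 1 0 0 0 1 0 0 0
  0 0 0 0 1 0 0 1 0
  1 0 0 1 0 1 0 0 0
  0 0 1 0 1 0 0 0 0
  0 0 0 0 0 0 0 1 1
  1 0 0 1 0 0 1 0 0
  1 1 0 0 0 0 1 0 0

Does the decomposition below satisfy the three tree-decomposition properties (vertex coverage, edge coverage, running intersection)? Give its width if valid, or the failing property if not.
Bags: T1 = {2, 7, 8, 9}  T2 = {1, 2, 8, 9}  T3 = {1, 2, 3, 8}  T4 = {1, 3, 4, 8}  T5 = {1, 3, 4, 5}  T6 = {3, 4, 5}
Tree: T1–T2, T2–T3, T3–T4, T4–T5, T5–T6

No — vertex 6 appears in no bag.

A tree decomposition must satisfy three properties: every vertex lies in some bag; for every edge, both endpoints lie together in some bag; and for every vertex, the bags containing it form a connected subtree. Here vertex 6 appears in no bag, so the decomposition is invalid.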